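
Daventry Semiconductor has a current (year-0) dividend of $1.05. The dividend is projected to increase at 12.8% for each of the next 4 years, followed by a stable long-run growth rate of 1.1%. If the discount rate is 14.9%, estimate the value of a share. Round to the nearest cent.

Two-stage DDM. Project D₁…D_4 at 0.128, terminal growth 0.011, discount at r = 0.149.
D_1 = 1.1844
D_2 = 1.3360
D_3 = 1.5070
D_4 = 1.6999
Terminal value at t=4: TV = D_5/(r−g) = 1.7186/(0.149−0.011) = 12.4537
P₀ = 1.1844/(1+0.149)^1 + 1.3360/(1+0.149)^2 + 1.5070/(1+0.149)^3 + 1.6999/(1+0.149)^4 + 12.4537/(1+0.149)^4 = 11.1568

$11.16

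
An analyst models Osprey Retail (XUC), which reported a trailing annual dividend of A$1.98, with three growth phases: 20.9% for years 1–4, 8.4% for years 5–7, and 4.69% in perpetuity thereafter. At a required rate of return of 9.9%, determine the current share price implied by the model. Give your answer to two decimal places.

Three-stage DDM. Project D₁…D_7; terminal Gordon value at t=7 with g = 0.0469; discount at r = 0.099.
D_1 = 2.3938
D_2 = 2.8941
D_3 = 3.4990
D_4 = 4.2303
D_5 = 4.5856
D_6 = 4.9708
D_7 = 5.3884
TV_7 = 5.6411/(0.099−0.0469) = 108.2744
P₀ = Σ Dₜ/(1+r)ᵗ + TV_7/(1+r)^7 = 74.4913

A$74.49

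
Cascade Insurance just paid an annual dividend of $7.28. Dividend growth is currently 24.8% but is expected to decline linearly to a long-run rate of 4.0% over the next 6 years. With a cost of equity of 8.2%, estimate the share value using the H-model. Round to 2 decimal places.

H-model: P₀ = D₀[(1+g_L) + H(g_S−g_L)]/(r−g_L), with H = 6/2 = 3.
P₀ = 7.28 × [(1+0.04) + 3×(0.248−0.04)] / (0.082−0.04)
   = 7.28 × 1.6640 / 0.042 = 288.4267

$288.43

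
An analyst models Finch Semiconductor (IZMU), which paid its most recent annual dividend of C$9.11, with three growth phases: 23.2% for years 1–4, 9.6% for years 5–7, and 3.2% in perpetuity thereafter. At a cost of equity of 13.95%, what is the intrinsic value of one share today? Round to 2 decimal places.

Three-stage DDM. Project D₁…D_7; terminal Gordon value at t=7 with g = 0.032; discount at r = 0.1395.
D_1 = 11.2235
D_2 = 13.8274
D_3 = 17.0353
D_4 = 20.9875
D_5 = 23.0023
D_6 = 25.2105
D_7 = 27.6308
TV_7 = 28.5149/(0.1395−0.032) = 265.2553
P₀ = Σ Dₜ/(1+r)ᵗ + TV_7/(1+r)^7 = 185.3572

C$185.36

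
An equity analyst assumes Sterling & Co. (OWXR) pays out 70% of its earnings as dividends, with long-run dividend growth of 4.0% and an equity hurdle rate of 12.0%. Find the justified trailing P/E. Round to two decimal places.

Justified trailing P/E = b(1+g)/(r−g) = 0.70×(1+0.04)/(0.12−0.04) = 9.1000

9.10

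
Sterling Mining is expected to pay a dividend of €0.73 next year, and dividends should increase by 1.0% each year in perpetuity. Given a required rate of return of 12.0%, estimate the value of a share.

€6.64

Gordon growth model: P₀ = D₁/(r − g), with D₁ = 0.73 given directly.
P₀ = 0.7300 / (0.12 − 0.01) = 0.7300 / 0.11 = 6.6364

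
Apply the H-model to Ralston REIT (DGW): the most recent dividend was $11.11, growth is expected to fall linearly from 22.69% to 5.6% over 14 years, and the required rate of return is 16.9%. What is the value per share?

$221.44

H-model: P₀ = D₀[(1+g_L) + H(g_S−g_L)]/(r−g_L), with H = 14/2 = 7.
P₀ = 11.11 × [(1+0.056) + 7×(0.2269−0.056)] / (0.169−0.056)
   = 11.11 × 2.2523 / 0.113 = 221.4429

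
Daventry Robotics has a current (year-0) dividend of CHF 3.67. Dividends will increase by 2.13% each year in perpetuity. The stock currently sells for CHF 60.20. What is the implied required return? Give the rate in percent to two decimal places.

Rearranging the constant-growth DDM: r = D₁/P₀ + g.
D₁ = 3.67 × (1 + 0.0213) = 3.7482.
r = 3.7482 / 60.20 + 0.0213 = 0.06226 + 0.0213 = 0.08356

8.36%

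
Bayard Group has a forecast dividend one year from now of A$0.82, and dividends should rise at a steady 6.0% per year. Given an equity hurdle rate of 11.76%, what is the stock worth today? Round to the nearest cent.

A$14.24

Gordon growth model: P₀ = D₁/(r − g), with D₁ = 0.82 given directly.
P₀ = 0.8200 / (0.1176 − 0.06) = 0.8200 / 0.0576 = 14.2361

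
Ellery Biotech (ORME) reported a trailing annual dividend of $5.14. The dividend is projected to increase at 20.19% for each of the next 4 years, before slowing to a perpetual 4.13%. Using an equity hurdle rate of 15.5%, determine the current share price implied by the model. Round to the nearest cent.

$77.93

Two-stage DDM. Project D₁…D_4 at 0.2019, terminal growth 0.0413, discount at r = 0.155.
D_1 = 6.1778
D_2 = 7.4251
D_3 = 8.9242
D_4 = 10.7260
Terminal value at t=4: TV = D_5/(r−g) = 11.1689/(0.155−0.0413) = 98.2317
P₀ = 6.1778/(1+0.155)^1 + 7.4251/(1+0.155)^2 + 8.9242/(1+0.155)^3 + 10.7260/(1+0.155)^4 + 98.2317/(1+0.155)^4 = 77.9317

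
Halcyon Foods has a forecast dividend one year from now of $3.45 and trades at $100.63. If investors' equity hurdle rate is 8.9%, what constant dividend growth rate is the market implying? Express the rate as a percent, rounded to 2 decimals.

From P₀ = D₁/(r − g), the implied growth is g = r − D₁/P₀.
g = 0.089 − 3.45/100.63 = 0.089 − 0.03428 = 0.05472

5.47%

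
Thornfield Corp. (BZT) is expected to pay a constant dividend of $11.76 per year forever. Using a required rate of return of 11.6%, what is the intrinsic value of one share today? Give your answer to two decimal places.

$101.38

Zero-growth DDM (perpetuity): P₀ = D/r = 11.76 / 0.116 = 101.3793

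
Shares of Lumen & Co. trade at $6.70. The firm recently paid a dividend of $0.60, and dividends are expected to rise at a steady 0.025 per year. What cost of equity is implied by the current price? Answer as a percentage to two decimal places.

11.68%

Rearranging the constant-growth DDM: r = D₁/P₀ + g.
D₁ = 0.60 × (1 + 0.025) = 0.6150.
r = 0.6150 / 6.70 + 0.025 = 0.09179 + 0.025 = 0.11679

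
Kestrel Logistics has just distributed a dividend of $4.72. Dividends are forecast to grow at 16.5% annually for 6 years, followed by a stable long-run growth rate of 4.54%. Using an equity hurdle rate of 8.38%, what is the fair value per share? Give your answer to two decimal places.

Two-stage DDM. Project D₁…D_6 at 0.165, terminal growth 0.0454, discount at r = 0.0838.
D_1 = 5.4988
D_2 = 6.4061
D_3 = 7.4631
D_4 = 8.6945
D_5 = 10.1291
D_6 = 11.8004
Terminal value at t=6: TV = D_7/(r−g) = 12.3362/(0.0838−0.0454) = 321.2542
P₀ = 5.4988/(1+0.0838)^1 + 6.4061/(1+0.0838)^2 + 7.4631/(1+0.0838)^3 + 8.6945/(1+0.0838)^4 + 10.1291/(1+0.0838)^5 + 11.8004/(1+0.0838)^6 + 321.2542/(1+0.0838)^6 = 234.9692

$234.97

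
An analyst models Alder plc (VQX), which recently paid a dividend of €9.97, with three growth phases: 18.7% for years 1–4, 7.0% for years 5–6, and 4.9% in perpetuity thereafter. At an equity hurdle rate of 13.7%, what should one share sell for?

€191.12

Three-stage DDM. Project D₁…D_6; terminal Gordon value at t=6 with g = 0.049; discount at r = 0.137.
D_1 = 11.8344
D_2 = 14.0474
D_3 = 16.6743
D_4 = 19.7924
D_5 = 21.1778
D_6 = 22.6603
TV_6 = 23.7707/(0.137−0.049) = 270.1210
P₀ = Σ Dₜ/(1+r)ᵗ + TV_6/(1+r)^6 = 191.1193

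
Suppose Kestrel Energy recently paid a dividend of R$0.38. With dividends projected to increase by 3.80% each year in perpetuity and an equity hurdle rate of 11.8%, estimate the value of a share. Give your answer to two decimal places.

R$4.93

Gordon growth model: P₀ = D₁/(r − g). D₁ = 0.38 × (1 + 0.038) = 0.3944.
P₀ = 0.3944 / (0.118 − 0.038) = 0.3944 / 0.08 = 4.9305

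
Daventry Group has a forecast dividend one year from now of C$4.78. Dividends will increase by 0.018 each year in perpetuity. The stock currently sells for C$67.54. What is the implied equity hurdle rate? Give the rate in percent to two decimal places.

8.88%

Rearranging the constant-growth DDM: r = D₁/P₀ + g.
r = 4.7800 / 67.54 + 0.018 = 0.07077 + 0.018 = 0.08877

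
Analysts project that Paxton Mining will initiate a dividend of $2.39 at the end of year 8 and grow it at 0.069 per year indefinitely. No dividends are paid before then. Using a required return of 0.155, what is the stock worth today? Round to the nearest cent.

$10.14

Deferred-dividend DDM. At t=7 the remaining stream is a growing perpetuity with first payment D_8 = 2.39.
V_7 = D_8/(r−g) = 2.39/(0.155−0.069) = 27.7907
P₀ = V_7/(1+r)^7 = 27.7907/(1+0.155)^7 = 10.1350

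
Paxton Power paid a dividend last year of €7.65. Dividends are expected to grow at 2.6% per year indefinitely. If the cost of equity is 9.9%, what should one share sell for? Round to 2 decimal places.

€107.52

Gordon growth model: P₀ = D₁/(r − g). D₁ = 7.65 × (1 + 0.026) = 7.8489.
P₀ = 7.8489 / (0.099 − 0.026) = 7.8489 / 0.073 = 107.5192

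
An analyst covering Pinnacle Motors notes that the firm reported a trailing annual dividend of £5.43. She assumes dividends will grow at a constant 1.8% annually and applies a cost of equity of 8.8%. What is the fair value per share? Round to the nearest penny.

£78.97

Gordon growth model: P₀ = D₁/(r − g). D₁ = 5.43 × (1 + 0.018) = 5.5277.
P₀ = 5.5277 / (0.088 − 0.018) = 5.5277 / 0.07 = 78.9677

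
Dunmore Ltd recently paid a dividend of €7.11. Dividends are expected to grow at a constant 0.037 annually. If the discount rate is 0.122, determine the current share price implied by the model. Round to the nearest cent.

€86.74

Gordon growth model: P₀ = D₁/(r − g). D₁ = 7.11 × (1 + 0.037) = 7.3731.
P₀ = 7.3731 / (0.122 − 0.037) = 7.3731 / 0.085 = 86.7420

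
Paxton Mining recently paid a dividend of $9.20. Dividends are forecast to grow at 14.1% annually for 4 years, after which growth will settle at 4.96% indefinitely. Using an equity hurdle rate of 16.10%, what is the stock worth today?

$116.10

Two-stage DDM. Project D₁…D_4 at 0.141, terminal growth 0.0496, discount at r = 0.161.
D_1 = 10.4972
D_2 = 11.9773
D_3 = 13.6661
D_4 = 15.5930
Terminal value at t=4: TV = D_5/(r−g) = 16.3664/(0.161−0.0496) = 146.9160
P₀ = 10.4972/(1+0.161)^1 + 11.9773/(1+0.161)^2 + 13.6661/(1+0.161)^3 + 15.5930/(1+0.161)^4 + 146.9160/(1+0.161)^4 = 116.1034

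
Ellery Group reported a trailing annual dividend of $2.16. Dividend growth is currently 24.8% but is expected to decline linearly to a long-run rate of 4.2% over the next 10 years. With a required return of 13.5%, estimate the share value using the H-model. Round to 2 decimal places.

H-model: P₀ = D₀[(1+g_L) + H(g_S−g_L)]/(r−g_L), with H = 10/2 = 5.
P₀ = 2.16 × [(1+0.042) + 5×(0.248−0.042)] / (0.135−0.042)
   = 2.16 × 2.0720 / 0.093 = 48.1239

$48.12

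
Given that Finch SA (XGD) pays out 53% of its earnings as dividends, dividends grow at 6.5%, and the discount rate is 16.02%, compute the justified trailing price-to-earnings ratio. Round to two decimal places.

Justified trailing P/E = b(1+g)/(r−g) = 0.53×(1+0.065)/(0.1602−0.065) = 5.9291

5.93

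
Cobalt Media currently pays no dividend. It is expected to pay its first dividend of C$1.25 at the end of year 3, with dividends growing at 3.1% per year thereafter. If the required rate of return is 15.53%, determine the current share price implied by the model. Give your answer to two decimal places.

C$7.53

Deferred-dividend DDM. At t=2 the remaining stream is a growing perpetuity with first payment D_3 = 1.25.
V_2 = D_3/(r−g) = 1.25/(0.1553−0.031) = 10.0563
P₀ = V_2/(1+r)^2 = 10.0563/(1+0.1553)^2 = 7.5344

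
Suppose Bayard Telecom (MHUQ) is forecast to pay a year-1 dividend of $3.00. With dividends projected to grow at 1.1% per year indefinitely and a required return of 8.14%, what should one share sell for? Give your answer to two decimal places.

$42.61

Gordon growth model: P₀ = D₁/(r − g), with D₁ = 3.00 given directly.
P₀ = 3.0000 / (0.0814 − 0.011) = 3.0000 / 0.0704 = 42.6136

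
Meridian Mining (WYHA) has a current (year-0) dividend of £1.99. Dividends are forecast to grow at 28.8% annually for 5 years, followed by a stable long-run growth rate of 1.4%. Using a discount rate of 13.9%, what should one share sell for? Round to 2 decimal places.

£44.46

Two-stage DDM. Project D₁…D_5 at 0.288, terminal growth 0.014, discount at r = 0.139.
D_1 = 2.5631
D_2 = 3.3013
D_3 = 4.2521
D_4 = 5.4767
D_5 = 7.0540
Terminal value at t=5: TV = D_6/(r−g) = 7.1527/(0.139−0.014) = 57.2216
P₀ = 2.5631/(1+0.139)^1 + 3.3013/(1+0.139)^2 + 4.2521/(1+0.139)^3 + 5.4767/(1+0.139)^4 + 7.0540/(1+0.139)^5 + 57.2216/(1+0.139)^5 = 44.4562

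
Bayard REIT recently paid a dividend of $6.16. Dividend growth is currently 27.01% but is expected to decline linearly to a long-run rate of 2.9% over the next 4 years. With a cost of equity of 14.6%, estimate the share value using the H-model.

$79.56

H-model: P₀ = D₀[(1+g_L) + H(g_S−g_L)]/(r−g_L), with H = 4/2 = 2.
P₀ = 6.16 × [(1+0.029) + 2×(0.2701−0.029)] / (0.146−0.029)
   = 6.16 × 1.5112 / 0.117 = 79.5640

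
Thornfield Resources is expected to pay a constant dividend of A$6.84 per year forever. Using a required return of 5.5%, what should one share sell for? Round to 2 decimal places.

A$124.36

Zero-growth DDM (perpetuity): P₀ = D/r = 6.84 / 0.055 = 124.3636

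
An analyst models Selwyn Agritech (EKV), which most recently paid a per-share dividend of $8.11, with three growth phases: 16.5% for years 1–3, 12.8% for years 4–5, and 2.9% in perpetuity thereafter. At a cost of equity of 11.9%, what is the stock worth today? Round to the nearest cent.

$151.24

Three-stage DDM. Project D₁…D_5; terminal Gordon value at t=5 with g = 0.029; discount at r = 0.119.
D_1 = 9.4482
D_2 = 11.0071
D_3 = 12.8233
D_4 = 14.4646
D_5 = 16.3161
TV_5 = 16.7893/(0.119−0.029) = 186.5476
P₀ = Σ Dₜ/(1+r)ᵗ + TV_5/(1+r)^5 = 151.2367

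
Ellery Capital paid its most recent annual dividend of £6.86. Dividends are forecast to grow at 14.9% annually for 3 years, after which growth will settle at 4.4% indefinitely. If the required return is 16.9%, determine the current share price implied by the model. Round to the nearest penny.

Two-stage DDM. Project D₁…D_3 at 0.149, terminal growth 0.044, discount at r = 0.169.
D_1 = 7.8821
D_2 = 9.0566
D_3 = 10.4060
Terminal value at t=3: TV = D_4/(r−g) = 10.8639/(0.169−0.044) = 86.9110
P₀ = 7.8821/(1+0.169)^1 + 9.0566/(1+0.169)^2 + 10.4060/(1+0.169)^3 + 86.9110/(1+0.169)^3 = 74.2878

£74.29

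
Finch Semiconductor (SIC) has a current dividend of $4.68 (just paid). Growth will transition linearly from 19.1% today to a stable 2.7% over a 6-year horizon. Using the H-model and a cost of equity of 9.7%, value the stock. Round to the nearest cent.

$101.56

H-model: P₀ = D₀[(1+g_L) + H(g_S−g_L)]/(r−g_L), with H = 6/2 = 3.
P₀ = 4.68 × [(1+0.027) + 3×(0.191−0.027)] / (0.097−0.027)
   = 4.68 × 1.5190 / 0.07 = 101.5560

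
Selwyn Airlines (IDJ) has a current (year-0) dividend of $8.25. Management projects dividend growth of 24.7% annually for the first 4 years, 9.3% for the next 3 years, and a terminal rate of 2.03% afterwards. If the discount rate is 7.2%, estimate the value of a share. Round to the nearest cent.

Three-stage DDM. Project D₁…D_7; terminal Gordon value at t=7 with g = 0.0203; discount at r = 0.072.
D_1 = 10.2877
D_2 = 12.8288
D_3 = 15.9975
D_4 = 19.9489
D_5 = 21.8042
D_6 = 23.8320
D_7 = 26.0484
TV_7 = 26.5771/(0.072−0.0203) = 514.0645
P₀ = Σ Dₜ/(1+r)ᵗ + TV_7/(1+r)^7 = 411.9436

$411.94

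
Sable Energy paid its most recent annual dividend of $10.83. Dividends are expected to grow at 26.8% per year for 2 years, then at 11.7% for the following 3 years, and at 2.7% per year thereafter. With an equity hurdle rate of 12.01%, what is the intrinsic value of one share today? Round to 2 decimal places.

Three-stage DDM. Project D₁…D_5; terminal Gordon value at t=5 with g = 0.027; discount at r = 0.1201.
D_1 = 13.7324
D_2 = 17.4127
D_3 = 19.4500
D_4 = 21.7257
D_5 = 24.2676
TV_5 = 24.9228/(0.1201−0.027) = 267.6993
P₀ = Σ Dₜ/(1+r)ᵗ + TV_5/(1+r)^5 = 219.3773

$219.38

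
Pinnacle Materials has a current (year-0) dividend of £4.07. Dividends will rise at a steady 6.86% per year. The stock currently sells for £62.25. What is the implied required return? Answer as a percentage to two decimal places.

13.85%

Rearranging the constant-growth DDM: r = D₁/P₀ + g.
D₁ = 4.07 × (1 + 0.0686) = 4.3492.
r = 4.3492 / 62.25 + 0.0686 = 0.06987 + 0.0686 = 0.13847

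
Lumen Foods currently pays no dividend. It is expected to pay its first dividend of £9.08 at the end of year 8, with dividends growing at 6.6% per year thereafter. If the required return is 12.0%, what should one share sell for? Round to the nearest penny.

Deferred-dividend DDM. At t=7 the remaining stream is a growing perpetuity with first payment D_8 = 9.08.
V_7 = D_8/(r−g) = 9.08/(0.12−0.066) = 168.1481
P₀ = V_7/(1+r)^7 = 168.1481/(1+0.12)^7 = 76.0617

£76.06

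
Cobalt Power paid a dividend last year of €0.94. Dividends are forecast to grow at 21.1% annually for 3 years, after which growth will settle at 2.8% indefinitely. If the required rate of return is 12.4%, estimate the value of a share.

Two-stage DDM. Project D₁…D_3 at 0.211, terminal growth 0.028, discount at r = 0.124.
D_1 = 1.1383
D_2 = 1.3785
D_3 = 1.6694
Terminal value at t=3: TV = D_4/(r−g) = 1.7161/(0.124−0.028) = 17.8765
P₀ = 1.1383/(1+0.124)^1 + 1.3785/(1+0.124)^2 + 1.6694/(1+0.124)^3 + 17.8765/(1+0.124)^3 = 15.8683

€15.87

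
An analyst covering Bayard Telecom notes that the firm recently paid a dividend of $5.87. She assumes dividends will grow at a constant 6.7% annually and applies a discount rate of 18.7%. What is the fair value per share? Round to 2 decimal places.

$52.19

Gordon growth model: P₀ = D₁/(r − g). D₁ = 5.87 × (1 + 0.067) = 6.2633.
P₀ = 6.2633 / (0.187 − 0.067) = 6.2633 / 0.12 = 52.1941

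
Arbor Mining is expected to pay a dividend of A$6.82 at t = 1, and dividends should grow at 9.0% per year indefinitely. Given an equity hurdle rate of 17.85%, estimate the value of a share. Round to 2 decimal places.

Gordon growth model: P₀ = D₁/(r − g), with D₁ = 6.82 given directly.
P₀ = 6.8200 / (0.1785 − 0.09) = 6.8200 / 0.0885 = 77.0621

A$77.06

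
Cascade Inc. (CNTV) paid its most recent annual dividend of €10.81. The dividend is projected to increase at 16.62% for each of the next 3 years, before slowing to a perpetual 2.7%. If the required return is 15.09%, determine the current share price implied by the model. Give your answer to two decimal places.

Two-stage DDM. Project D₁…D_3 at 0.1662, terminal growth 0.027, discount at r = 0.1509.
D_1 = 12.6066
D_2 = 14.7018
D_3 = 17.1453
Terminal value at t=3: TV = D_4/(r−g) = 17.6082/(0.1509−0.027) = 142.1163
P₀ = 12.6066/(1+0.1509)^1 + 14.7018/(1+0.1509)^2 + 17.1453/(1+0.1509)^3 + 142.1163/(1+0.1509)^3 = 126.5247

€126.52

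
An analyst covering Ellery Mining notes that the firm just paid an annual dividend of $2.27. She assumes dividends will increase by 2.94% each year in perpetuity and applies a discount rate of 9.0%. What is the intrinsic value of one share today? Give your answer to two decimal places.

$38.56

Gordon growth model: P₀ = D₁/(r − g). D₁ = 2.27 × (1 + 0.0294) = 2.3367.
P₀ = 2.3367 / (0.09 − 0.0294) = 2.3367 / 0.0606 = 38.5600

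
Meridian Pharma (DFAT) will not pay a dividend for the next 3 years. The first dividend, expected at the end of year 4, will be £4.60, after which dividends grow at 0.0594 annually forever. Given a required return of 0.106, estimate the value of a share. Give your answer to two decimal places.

Deferred-dividend DDM. At t=3 the remaining stream is a growing perpetuity with first payment D_4 = 4.60.
V_3 = D_4/(r−g) = 4.60/(0.106−0.0594) = 98.7124
P₀ = V_3/(1+r)^3 = 98.7124/(1+0.106)^3 = 72.9636

£72.96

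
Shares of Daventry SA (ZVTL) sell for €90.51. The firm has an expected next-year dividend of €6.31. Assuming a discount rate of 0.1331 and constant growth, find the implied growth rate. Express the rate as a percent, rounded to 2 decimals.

From P₀ = D₁/(r − g), the implied growth is g = r − D₁/P₀.
g = 0.1331 − 6.31/90.51 = 0.1331 − 0.06972 = 0.06338

6.34%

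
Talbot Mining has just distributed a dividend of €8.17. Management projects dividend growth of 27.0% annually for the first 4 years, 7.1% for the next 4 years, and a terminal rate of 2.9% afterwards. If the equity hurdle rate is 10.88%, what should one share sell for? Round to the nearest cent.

€255.85

Three-stage DDM. Project D₁…D_8; terminal Gordon value at t=8 with g = 0.029; discount at r = 0.1088.
D_1 = 10.3759
D_2 = 13.1774
D_3 = 16.7353
D_4 = 21.2538
D_5 = 22.7628
D_6 = 24.3790
D_7 = 26.1099
D_8 = 27.9637
TV_8 = 28.7747/(0.1088−0.029) = 360.5847
P₀ = Σ Dₜ/(1+r)ᵗ + TV_8/(1+r)^8 = 255.8529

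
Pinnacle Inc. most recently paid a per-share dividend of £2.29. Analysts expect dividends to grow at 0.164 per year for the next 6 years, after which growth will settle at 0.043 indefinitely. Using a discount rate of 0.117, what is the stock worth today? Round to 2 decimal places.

£57.24

Two-stage DDM. Project D₁…D_6 at 0.164, terminal growth 0.043, discount at r = 0.117.
D_1 = 2.6656
D_2 = 3.1027
D_3 = 3.6116
D_4 = 4.2039
D_5 = 4.8933
D_6 = 5.6958
Terminal value at t=6: TV = D_7/(r−g) = 5.9407/(0.117−0.043) = 80.2797
P₀ = 2.6656/(1+0.117)^1 + 3.1027/(1+0.117)^2 + 3.6116/(1+0.117)^3 + 4.2039/(1+0.117)^4 + 4.8933/(1+0.117)^5 + 5.6958/(1+0.117)^6 + 80.2797/(1+0.117)^6 = 57.2436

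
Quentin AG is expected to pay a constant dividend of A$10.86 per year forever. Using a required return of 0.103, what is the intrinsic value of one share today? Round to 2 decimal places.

A$105.44

Zero-growth DDM (perpetuity): P₀ = D/r = 10.86 / 0.103 = 105.4369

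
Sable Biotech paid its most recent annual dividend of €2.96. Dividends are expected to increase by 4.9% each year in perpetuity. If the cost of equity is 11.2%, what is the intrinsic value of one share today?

Gordon growth model: P₀ = D₁/(r − g). D₁ = 2.96 × (1 + 0.049) = 3.1050.
P₀ = 3.1050 / (0.112 − 0.049) = 3.1050 / 0.063 = 49.2863

€49.29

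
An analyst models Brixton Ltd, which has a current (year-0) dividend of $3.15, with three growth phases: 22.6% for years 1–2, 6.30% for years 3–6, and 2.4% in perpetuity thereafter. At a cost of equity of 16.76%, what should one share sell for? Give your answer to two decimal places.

$34.84

Three-stage DDM. Project D₁…D_6; terminal Gordon value at t=6 with g = 0.024; discount at r = 0.1676.
D_1 = 3.8619
D_2 = 4.7347
D_3 = 5.0330
D_4 = 5.3501
D_5 = 5.6871
D_6 = 6.0454
TV_6 = 6.1905/(0.1676−0.024) = 43.1092
P₀ = Σ Dₜ/(1+r)ᵗ + TV_6/(1+r)^6 = 34.8416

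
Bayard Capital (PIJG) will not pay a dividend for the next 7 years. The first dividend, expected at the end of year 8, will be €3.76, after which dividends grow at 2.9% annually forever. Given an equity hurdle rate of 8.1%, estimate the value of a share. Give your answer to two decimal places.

Deferred-dividend DDM. At t=7 the remaining stream is a growing perpetuity with first payment D_8 = 3.76.
V_7 = D_8/(r−g) = 3.76/(0.081−0.029) = 72.3077
P₀ = V_7/(1+r)^7 = 72.3077/(1+0.081)^7 = 41.9184

€41.92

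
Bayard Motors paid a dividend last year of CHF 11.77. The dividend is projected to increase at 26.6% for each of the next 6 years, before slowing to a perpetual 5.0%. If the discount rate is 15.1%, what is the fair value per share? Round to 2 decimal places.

CHF 316.53

Two-stage DDM. Project D₁…D_6 at 0.266, terminal growth 0.05, discount at r = 0.151.
D_1 = 14.9008
D_2 = 18.8644
D_3 = 23.8824
D_4 = 30.2351
D_5 = 38.2776
D_6 = 48.4595
Terminal value at t=6: TV = D_7/(r−g) = 50.8824/(0.151−0.05) = 503.7866
P₀ = 14.9008/(1+0.151)^1 + 18.8644/(1+0.151)^2 + 23.8824/(1+0.151)^3 + 30.2351/(1+0.151)^4 + 38.2776/(1+0.151)^5 + 48.4595/(1+0.151)^6 + 503.7866/(1+0.151)^6 = 316.5322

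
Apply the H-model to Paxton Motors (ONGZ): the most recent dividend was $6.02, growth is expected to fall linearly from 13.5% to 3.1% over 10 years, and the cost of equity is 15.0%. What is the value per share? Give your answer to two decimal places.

H-model: P₀ = D₀[(1+g_L) + H(g_S−g_L)]/(r−g_L), with H = 10/2 = 5.
P₀ = 6.02 × [(1+0.031) + 5×(0.135−0.031)] / (0.15−0.031)
   = 6.02 × 1.5510 / 0.119 = 78.4624

$78.46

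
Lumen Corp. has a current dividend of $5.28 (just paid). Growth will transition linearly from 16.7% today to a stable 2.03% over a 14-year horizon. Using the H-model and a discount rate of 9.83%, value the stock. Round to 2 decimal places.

$138.58

H-model: P₀ = D₀[(1+g_L) + H(g_S−g_L)]/(r−g_L), with H = 14/2 = 7.
P₀ = 5.28 × [(1+0.0203) + 7×(0.167−0.0203)] / (0.0983−0.0203)
   = 5.28 × 2.0472 / 0.078 = 138.5797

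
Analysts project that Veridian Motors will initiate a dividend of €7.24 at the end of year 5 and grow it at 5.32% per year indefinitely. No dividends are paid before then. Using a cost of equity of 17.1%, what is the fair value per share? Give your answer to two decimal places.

€32.69

Deferred-dividend DDM. At t=4 the remaining stream is a growing perpetuity with first payment D_5 = 7.24.
V_4 = D_5/(r−g) = 7.24/(0.171−0.0532) = 61.4601
P₀ = V_4/(1+r)^4 = 61.4601/(1+0.171)^4 = 32.6863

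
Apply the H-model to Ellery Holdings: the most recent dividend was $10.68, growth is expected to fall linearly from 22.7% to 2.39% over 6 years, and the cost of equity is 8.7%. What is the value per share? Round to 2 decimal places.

H-model: P₀ = D₀[(1+g_L) + H(g_S−g_L)]/(r−g_L), with H = 6/2 = 3.
P₀ = 10.68 × [(1+0.0239) + 3×(0.227−0.0239)] / (0.087−0.0239)
   = 10.68 × 1.6332 / 0.0631 = 276.4275

$276.43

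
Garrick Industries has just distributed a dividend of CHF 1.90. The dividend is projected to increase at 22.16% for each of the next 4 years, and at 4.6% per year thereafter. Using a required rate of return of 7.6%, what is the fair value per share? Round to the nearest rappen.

CHF 120.60

Two-stage DDM. Project D₁…D_4 at 0.2216, terminal growth 0.046, discount at r = 0.076.
D_1 = 2.3210
D_2 = 2.8354
D_3 = 3.4637
D_4 = 4.2313
Terminal value at t=4: TV = D_5/(r−g) = 4.4259/(0.076−0.046) = 147.5299
P₀ = 2.3210/(1+0.076)^1 + 2.8354/(1+0.076)^2 + 3.4637/(1+0.076)^3 + 4.2313/(1+0.076)^4 + 147.5299/(1+0.076)^4 = 120.6035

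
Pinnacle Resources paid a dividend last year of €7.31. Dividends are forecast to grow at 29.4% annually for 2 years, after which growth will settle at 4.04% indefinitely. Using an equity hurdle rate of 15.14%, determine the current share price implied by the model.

Two-stage DDM. Project D₁…D_2 at 0.294, terminal growth 0.0404, discount at r = 0.1514.
D_1 = 9.4591
D_2 = 12.2401
Terminal value at t=2: TV = D_3/(r−g) = 12.7346/(0.1514−0.0404) = 114.7264
P₀ = 9.4591/(1+0.1514)^1 + 12.2401/(1+0.1514)^2 + 114.7264/(1+0.1514)^2 = 103.9869

€103.99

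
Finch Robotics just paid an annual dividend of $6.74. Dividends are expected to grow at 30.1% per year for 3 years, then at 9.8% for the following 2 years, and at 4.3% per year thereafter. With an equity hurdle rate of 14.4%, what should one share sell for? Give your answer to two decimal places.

Three-stage DDM. Project D₁…D_5; terminal Gordon value at t=5 with g = 0.043; discount at r = 0.144.
D_1 = 8.7687
D_2 = 11.4081
D_3 = 14.8420
D_4 = 16.2965
D_5 = 17.8935
TV_5 = 18.6630/(0.144−0.043) = 184.7819
P₀ = Σ Dₜ/(1+r)ᵗ + TV_5/(1+r)^5 = 139.2455

$139.25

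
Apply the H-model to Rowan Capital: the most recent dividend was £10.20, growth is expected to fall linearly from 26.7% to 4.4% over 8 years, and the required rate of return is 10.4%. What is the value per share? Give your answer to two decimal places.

£329.12

H-model: P₀ = D₀[(1+g_L) + H(g_S−g_L)]/(r−g_L), with H = 8/2 = 4.
P₀ = 10.20 × [(1+0.044) + 4×(0.267−0.044)] / (0.104−0.044)
   = 10.20 × 1.9360 / 0.06 = 329.1200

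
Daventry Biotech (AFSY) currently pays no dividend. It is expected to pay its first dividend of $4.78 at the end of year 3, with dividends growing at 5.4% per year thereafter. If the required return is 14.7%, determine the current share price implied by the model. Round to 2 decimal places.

Deferred-dividend DDM. At t=2 the remaining stream is a growing perpetuity with first payment D_3 = 4.78.
V_2 = D_3/(r−g) = 4.78/(0.147−0.054) = 51.3978
P₀ = V_2/(1+r)^2 = 51.3978/(1+0.147)^2 = 39.0677

$39.07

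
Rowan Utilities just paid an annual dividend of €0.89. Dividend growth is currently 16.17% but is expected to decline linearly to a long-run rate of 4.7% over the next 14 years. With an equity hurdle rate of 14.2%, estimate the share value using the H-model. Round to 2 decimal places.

€17.33

H-model: P₀ = D₀[(1+g_L) + H(g_S−g_L)]/(r−g_L), with H = 14/2 = 7.
P₀ = 0.89 × [(1+0.047) + 7×(0.1617−0.047)] / (0.142−0.047)
   = 0.89 × 1.8499 / 0.095 = 17.3306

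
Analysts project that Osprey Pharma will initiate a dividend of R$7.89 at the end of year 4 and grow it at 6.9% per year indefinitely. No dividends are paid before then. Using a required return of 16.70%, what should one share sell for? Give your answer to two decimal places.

Deferred-dividend DDM. At t=3 the remaining stream is a growing perpetuity with first payment D_4 = 7.89.
V_3 = D_4/(r−g) = 7.89/(0.167−0.069) = 80.5102
P₀ = V_3/(1+r)^3 = 80.5102/(1+0.167)^3 = 50.6569

R$50.66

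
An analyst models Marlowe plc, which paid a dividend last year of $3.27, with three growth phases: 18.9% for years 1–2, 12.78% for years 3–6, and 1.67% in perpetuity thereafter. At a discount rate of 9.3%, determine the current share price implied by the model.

$82.63

Three-stage DDM. Project D₁…D_6; terminal Gordon value at t=6 with g = 0.0167; discount at r = 0.093.
D_1 = 3.8880
D_2 = 4.6229
D_3 = 5.2137
D_4 = 5.8800
D_5 = 6.6314
D_6 = 7.4789
TV_6 = 7.6038/(0.093−0.0167) = 99.6571
P₀ = Σ Dₜ/(1+r)ᵗ + TV_6/(1+r)^6 = 82.6277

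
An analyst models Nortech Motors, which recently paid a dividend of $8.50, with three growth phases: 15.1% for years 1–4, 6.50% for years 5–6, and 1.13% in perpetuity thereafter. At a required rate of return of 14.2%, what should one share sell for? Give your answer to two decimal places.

Three-stage DDM. Project D₁…D_6; terminal Gordon value at t=6 with g = 0.0113; discount at r = 0.142.
D_1 = 9.7835
D_2 = 11.2608
D_3 = 12.9612
D_4 = 14.9183
D_5 = 15.8880
D_6 = 16.9207
TV_6 = 17.1119/(0.142−0.0113) = 130.9254
P₀ = Σ Dₜ/(1+r)ᵗ + TV_6/(1+r)^6 = 109.5069

$109.51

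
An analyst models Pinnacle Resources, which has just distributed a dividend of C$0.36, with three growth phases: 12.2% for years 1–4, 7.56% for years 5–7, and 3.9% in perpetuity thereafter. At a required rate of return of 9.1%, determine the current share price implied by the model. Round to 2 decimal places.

C$10.43

Three-stage DDM. Project D₁…D_7; terminal Gordon value at t=7 with g = 0.039; discount at r = 0.091.
D_1 = 0.4039
D_2 = 0.4532
D_3 = 0.5085
D_4 = 0.5705
D_5 = 0.6137
D_6 = 0.6600
D_7 = 0.7099
TV_7 = 0.7376/(0.091−0.039) = 14.1853
P₀ = Σ Dₜ/(1+r)ᵗ + TV_7/(1+r)^7 = 10.4297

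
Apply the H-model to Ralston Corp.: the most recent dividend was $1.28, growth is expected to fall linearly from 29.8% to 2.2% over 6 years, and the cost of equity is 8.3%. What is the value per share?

H-model: P₀ = D₀[(1+g_L) + H(g_S−g_L)]/(r−g_L), with H = 6/2 = 3.
P₀ = 1.28 × [(1+0.022) + 3×(0.298−0.022)] / (0.083−0.022)
   = 1.28 × 1.8500 / 0.061 = 38.8197

$38.82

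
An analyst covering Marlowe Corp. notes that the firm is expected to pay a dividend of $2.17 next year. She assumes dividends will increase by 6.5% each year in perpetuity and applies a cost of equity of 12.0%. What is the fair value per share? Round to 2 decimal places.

Gordon growth model: P₀ = D₁/(r − g), with D₁ = 2.17 given directly.
P₀ = 2.1700 / (0.12 − 0.065) = 2.1700 / 0.055 = 39.4545

$39.45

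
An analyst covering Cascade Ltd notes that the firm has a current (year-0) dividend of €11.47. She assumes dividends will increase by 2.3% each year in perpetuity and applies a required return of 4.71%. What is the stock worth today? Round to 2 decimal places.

€486.88

Gordon growth model: P₀ = D₁/(r − g). D₁ = 11.47 × (1 + 0.023) = 11.7338.
P₀ = 11.7338 / (0.0471 − 0.023) = 11.7338 / 0.0241 = 486.8801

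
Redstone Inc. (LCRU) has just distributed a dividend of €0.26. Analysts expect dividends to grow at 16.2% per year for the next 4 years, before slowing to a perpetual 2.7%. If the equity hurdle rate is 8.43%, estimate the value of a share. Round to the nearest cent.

Two-stage DDM. Project D₁…D_4 at 0.162, terminal growth 0.027, discount at r = 0.0843.
D_1 = 0.3021
D_2 = 0.3511
D_3 = 0.4079
D_4 = 0.4740
Terminal value at t=4: TV = D_5/(r−g) = 0.4868/(0.0843−0.027) = 8.4960
P₀ = 0.3021/(1+0.0843)^1 + 0.3511/(1+0.0843)^2 + 0.4079/(1+0.0843)^3 + 0.4740/(1+0.0843)^4 + 8.4960/(1+0.0843)^4 = 7.3865

€7.39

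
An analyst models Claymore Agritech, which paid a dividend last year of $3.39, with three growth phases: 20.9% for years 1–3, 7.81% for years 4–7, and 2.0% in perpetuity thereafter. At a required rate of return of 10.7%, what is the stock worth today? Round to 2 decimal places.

Three-stage DDM. Project D₁…D_7; terminal Gordon value at t=7 with g = 0.02; discount at r = 0.107.
D_1 = 4.0985
D_2 = 4.9551
D_3 = 5.9907
D_4 = 6.4586
D_5 = 6.9630
D_6 = 7.5068
D_7 = 8.0931
TV_7 = 8.2550/(0.107−0.02) = 94.8846
P₀ = Σ Dₜ/(1+r)ᵗ + TV_7/(1+r)^7 = 75.2790

$75.28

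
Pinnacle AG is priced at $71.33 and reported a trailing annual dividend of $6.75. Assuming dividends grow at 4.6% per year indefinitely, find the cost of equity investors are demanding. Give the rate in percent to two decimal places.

14.50%

Rearranging the constant-growth DDM: r = D₁/P₀ + g.
D₁ = 6.75 × (1 + 0.046) = 7.0605.
r = 7.0605 / 71.33 + 0.046 = 0.09898 + 0.046 = 0.14498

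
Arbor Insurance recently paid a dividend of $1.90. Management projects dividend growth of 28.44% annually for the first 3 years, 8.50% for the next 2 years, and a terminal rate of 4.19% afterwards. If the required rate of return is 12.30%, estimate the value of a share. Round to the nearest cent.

Three-stage DDM. Project D₁…D_5; terminal Gordon value at t=5 with g = 0.0419; discount at r = 0.123.
D_1 = 2.4404
D_2 = 3.1344
D_3 = 4.0258
D_4 = 4.3680
D_5 = 4.7393
TV_5 = 4.9379/(0.123−0.0419) = 60.8862
P₀ = Σ Dₜ/(1+r)ᵗ + TV_5/(1+r)^5 = 46.9904

$46.99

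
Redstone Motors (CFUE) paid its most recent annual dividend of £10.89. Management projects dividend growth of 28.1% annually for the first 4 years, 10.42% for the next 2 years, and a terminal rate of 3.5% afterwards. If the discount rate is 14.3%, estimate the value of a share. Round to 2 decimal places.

Three-stage DDM. Project D₁…D_6; terminal Gordon value at t=6 with g = 0.035; discount at r = 0.143.
D_1 = 13.9501
D_2 = 17.8701
D_3 = 22.8916
D_4 = 29.3241
D_5 = 32.3796
D_6 = 35.7536
TV_6 = 37.0050/(0.143−0.035) = 342.6388
P₀ = Σ Dₜ/(1+r)ᵗ + TV_6/(1+r)^6 = 244.6844

£244.68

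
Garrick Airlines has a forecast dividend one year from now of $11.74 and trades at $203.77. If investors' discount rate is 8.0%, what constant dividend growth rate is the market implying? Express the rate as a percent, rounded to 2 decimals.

2.24%

From P₀ = D₁/(r − g), the implied growth is g = r − D₁/P₀.
g = 0.08 − 11.74/203.77 = 0.08 − 0.05761 = 0.02239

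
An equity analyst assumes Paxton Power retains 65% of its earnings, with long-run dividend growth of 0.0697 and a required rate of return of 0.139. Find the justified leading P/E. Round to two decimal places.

5.05

Payout ratio b = 1 − 0.65 = 0.35.
Justified leading P/E = b/(r−g) = 0.35/(0.139−0.0697) = 5.0505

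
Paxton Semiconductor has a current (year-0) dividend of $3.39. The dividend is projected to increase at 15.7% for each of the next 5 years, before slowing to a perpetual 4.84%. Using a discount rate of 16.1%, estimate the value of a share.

Two-stage DDM. Project D₁…D_5 at 0.157, terminal growth 0.0484, discount at r = 0.161.
D_1 = 3.9222
D_2 = 4.5380
D_3 = 5.2505
D_4 = 6.0748
D_5 = 7.0286
Terminal value at t=5: TV = D_6/(r−g) = 7.3687/(0.161−0.0484) = 65.4418
P₀ = 3.9222/(1+0.161)^1 + 4.5380/(1+0.161)^2 + 5.2505/(1+0.161)^3 + 6.0748/(1+0.161)^4 + 7.0286/(1+0.161)^5 + 65.4418/(1+0.161)^5 = 47.7993

$47.80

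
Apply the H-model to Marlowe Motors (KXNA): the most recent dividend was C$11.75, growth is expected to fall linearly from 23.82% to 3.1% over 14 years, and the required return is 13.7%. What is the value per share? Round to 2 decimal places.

H-model: P₀ = D₀[(1+g_L) + H(g_S−g_L)]/(r−g_L), with H = 14/2 = 7.
P₀ = 11.75 × [(1+0.031) + 7×(0.2382−0.031)] / (0.137−0.031)
   = 11.75 × 2.4814 / 0.106 = 275.0608

C$275.06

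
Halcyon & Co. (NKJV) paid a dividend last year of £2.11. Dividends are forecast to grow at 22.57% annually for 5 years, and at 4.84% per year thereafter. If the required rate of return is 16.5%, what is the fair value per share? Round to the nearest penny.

£36.78

Two-stage DDM. Project D₁…D_5 at 0.2257, terminal growth 0.0484, discount at r = 0.165.
D_1 = 2.5862
D_2 = 3.1699
D_3 = 3.8854
D_4 = 4.7623
D_5 = 5.8372
Terminal value at t=5: TV = D_6/(r−g) = 6.1197/(0.165−0.0484) = 52.4846
P₀ = 2.5862/(1+0.165)^1 + 3.1699/(1+0.165)^2 + 3.8854/(1+0.165)^3 + 4.7623/(1+0.165)^4 + 5.8372/(1+0.165)^5 + 52.4846/(1+0.165)^5 = 36.7751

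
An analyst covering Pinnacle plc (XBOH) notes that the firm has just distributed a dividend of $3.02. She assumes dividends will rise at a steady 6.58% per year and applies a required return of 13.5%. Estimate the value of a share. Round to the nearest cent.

$46.51

Gordon growth model: P₀ = D₁/(r − g). D₁ = 3.02 × (1 + 0.0658) = 3.2187.
P₀ = 3.2187 / (0.135 − 0.0658) = 3.2187 / 0.0692 = 46.5132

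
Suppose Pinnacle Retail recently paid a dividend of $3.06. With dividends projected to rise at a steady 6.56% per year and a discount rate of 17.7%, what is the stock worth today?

Gordon growth model: P₀ = D₁/(r − g). D₁ = 3.06 × (1 + 0.0656) = 3.2607.
P₀ = 3.2607 / (0.177 − 0.0656) = 3.2607 / 0.1114 = 29.2705

$29.27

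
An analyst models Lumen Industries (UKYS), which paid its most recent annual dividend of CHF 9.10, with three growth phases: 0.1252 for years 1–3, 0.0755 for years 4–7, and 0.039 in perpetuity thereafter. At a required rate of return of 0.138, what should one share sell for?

CHF 130.95

Three-stage DDM. Project D₁…D_7; terminal Gordon value at t=7 with g = 0.039; discount at r = 0.138.
D_1 = 10.2393
D_2 = 11.5213
D_3 = 12.9637
D_4 = 13.9425
D_5 = 14.9952
D_6 = 16.1273
D_7 = 17.3449
TV_7 = 18.0214/(0.138−0.039) = 182.0340
P₀ = Σ Dₜ/(1+r)ᵗ + TV_7/(1+r)^7 = 130.9503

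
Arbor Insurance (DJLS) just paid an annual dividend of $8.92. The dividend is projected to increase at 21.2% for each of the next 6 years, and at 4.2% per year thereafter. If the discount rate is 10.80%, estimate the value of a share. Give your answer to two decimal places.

Two-stage DDM. Project D₁…D_6 at 0.212, terminal growth 0.042, discount at r = 0.108.
D_1 = 10.8110
D_2 = 13.1030
D_3 = 15.8808
D_4 = 19.2475
D_5 = 23.3280
D_6 = 28.2736
Terminal value at t=6: TV = D_7/(r−g) = 29.4611/(0.108−0.042) = 446.3796
P₀ = 10.8110/(1+0.108)^1 + 13.1030/(1+0.108)^2 + 15.8808/(1+0.108)^3 + 19.2475/(1+0.108)^4 + 23.3280/(1+0.108)^5 + 28.2736/(1+0.108)^6 + 446.3796/(1+0.108)^6 = 315.3753

$315.38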